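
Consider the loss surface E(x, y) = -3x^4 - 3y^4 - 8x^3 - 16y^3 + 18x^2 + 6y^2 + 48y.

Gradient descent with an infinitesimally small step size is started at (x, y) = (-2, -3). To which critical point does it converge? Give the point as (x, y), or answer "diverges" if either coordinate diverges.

(0, -1)

E is separable, so gradient descent decouples: x follows -∂E/∂x, y follows -∂E/∂y.
∂E/∂x = -12x(x - 1)(x + 3); at x=-2 this is -72, so x increases.
∂E/∂y = -12(y - 1)(y + 1)(y + 4); at y=-3 this is -96, so y increases.
x converges to its nearest critical value 0 (a local min of the x-part); y converges to -1. The iterate converges to (0, -1).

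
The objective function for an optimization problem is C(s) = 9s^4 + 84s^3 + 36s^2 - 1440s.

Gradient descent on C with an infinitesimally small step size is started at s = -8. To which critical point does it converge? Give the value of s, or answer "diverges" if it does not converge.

C'(s) = 36(s - 2)(s + 4)(s + 5), so C'(-8) = -4320.
Gradient descent moves in the -C' direction, i.e. s is increasing.
The nearest critical point in that direction is s = -5, where C'' = 252 > 0 (a local minimum). The iterate converges there.

-5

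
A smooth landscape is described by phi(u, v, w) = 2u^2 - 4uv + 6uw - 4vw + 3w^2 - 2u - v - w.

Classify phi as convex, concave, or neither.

phi is quadratic, so its Hessian is the constant matrix H = [[4, -4, 6], [-4, 0, -4], [6, -4, 6]].
Leading principal minors: 4, -16, 32.
Neither pattern holds ⇒ H is indefinite ⇒ neither convex nor concave.

neither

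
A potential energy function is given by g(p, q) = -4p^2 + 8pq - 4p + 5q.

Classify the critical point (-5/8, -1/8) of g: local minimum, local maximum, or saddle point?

The Hessian of g is constant: H = [[-8, 8], [8, 0]].
det(H) = (-8)·0 − 8² = -64.
Since det(H) < 0, H is indefinite and the critical point is a saddle point.

saddle point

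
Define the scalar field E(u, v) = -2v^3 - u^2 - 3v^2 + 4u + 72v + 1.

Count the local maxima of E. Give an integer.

E separates as a function of u plus a function of v, so ∇E=0 decouples.
∂E/∂u = -2(u - 2) = 0 at u ∈ {2}; ∂E/∂v = -6(v - 3)(v + 4) = 0 at v ∈ {-4, 3}.
The Hessian is diagonal: diag(E_uu, E_vv). Second derivatives: E_uu(2)=-2; E_vv(-4)=42, E_vv(3)=-42.
Local maxima occur where both diagonal entries negative: (2, 3). Count: 1.

1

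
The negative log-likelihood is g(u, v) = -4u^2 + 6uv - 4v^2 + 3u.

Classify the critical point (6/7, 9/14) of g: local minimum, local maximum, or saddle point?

local maximum

The Hessian of g is constant: H = [[-8, 6], [6, -8]].
det(H) = (-8)·(-8) − 6² = 28.
det(H) > 0 and tr(H) = -16 < 0, so H is negative definite and the point is a local maximum.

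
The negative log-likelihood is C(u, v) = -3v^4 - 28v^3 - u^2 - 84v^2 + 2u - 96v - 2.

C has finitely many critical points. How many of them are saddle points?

C separates as a function of u plus a function of v, so ∇C=0 decouples.
∂C/∂u = -2(u - 1) = 0 at u ∈ {1}; ∂C/∂v = -12(v + 1)(v + 2)(v + 4) = 0 at v ∈ {-4, -2, -1}.
The Hessian is diagonal: diag(C_uu, C_vv). Second derivatives: C_uu(1)=-2; C_vv(-4)=-72, C_vv(-2)=24, C_vv(-1)=-36.
Saddle points occur where the two diagonal entries have opposite signs: (1, -2). Count: 1.

1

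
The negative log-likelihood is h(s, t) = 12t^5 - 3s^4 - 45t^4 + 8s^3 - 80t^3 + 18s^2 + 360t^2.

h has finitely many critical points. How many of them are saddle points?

6

h separates as a function of s plus a function of t, so ∇h=0 decouples.
∂h/∂s = -12s(s - 3)(s + 1) = 0 at s ∈ {-1, 0, 3}; ∂h/∂t = 60t(t - 3)(t - 2)(t + 2) = 0 at t ∈ {-2, 0, 2, 3}.
The Hessian is diagonal: diag(h_ss, h_tt). Second derivatives: h_ss(-1)=-48, h_ss(0)=36, h_ss(3)=-144; h_tt(-2)=-2400, h_tt(0)=720, h_tt(2)=-480, h_tt(3)=900.
Saddle points occur where the two diagonal entries have opposite signs: (-1, 0), (-1, 3), (0, -2), (0, 2), (3, 0), (3, 3). Count: 6.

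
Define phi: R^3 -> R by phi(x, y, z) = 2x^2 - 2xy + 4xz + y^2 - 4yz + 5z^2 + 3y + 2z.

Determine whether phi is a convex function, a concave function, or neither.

phi is quadratic, so its Hessian is the constant matrix H = [[4, -2, 4], [-2, 2, -4], [4, -4, 10]].
Leading principal minors: 4, 4, 8.
All positive ⇒ H ≻ 0 ⇒ convex.

convex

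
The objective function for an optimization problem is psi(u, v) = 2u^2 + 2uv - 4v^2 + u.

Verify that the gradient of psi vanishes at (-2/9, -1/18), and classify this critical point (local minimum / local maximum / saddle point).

saddle point

∇psi = (4u + 2v + 1, 2u - 8v); substituting (-2/9, -1/18) gives ∇psi = (0, 0), so (-2/9, -1/18) is indeed a critical point.
The Hessian of psi is constant: H = [[4, 2], [2, -8]].
det(H) = 4·(-8) − 2² = -36.
Since det(H) < 0, H is indefinite and the critical point is a saddle point.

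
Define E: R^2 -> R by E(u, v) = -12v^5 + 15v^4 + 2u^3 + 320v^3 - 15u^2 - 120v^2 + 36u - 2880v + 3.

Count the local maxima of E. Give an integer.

E separates as a function of u plus a function of v, so ∇E=0 decouples.
∂E/∂u = 6(u - 3)(u - 2) = 0 at u ∈ {2, 3}; ∂E/∂v = -60(v - 4)(v - 2)(v + 2)(v + 3) = 0 at v ∈ {-3, -2, 2, 4}.
The Hessian is diagonal: diag(E_uu, E_vv). Second derivatives: E_uu(2)=-6, E_uu(3)=6; E_vv(-3)=2100, E_vv(-2)=-1440, E_vv(2)=2400, E_vv(4)=-5040.
Local maxima occur where both diagonal entries negative: (2, -2), (2, 4). Count: 2.

2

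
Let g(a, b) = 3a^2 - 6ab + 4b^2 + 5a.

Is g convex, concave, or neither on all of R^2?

g is quadratic, so its Hessian is the constant matrix H = [[6, -6], [-6, 8]].
det(H) = 12, tr(H) = 14.
det(H) > 0 and tr(H) > 0, so H is positive definite everywhere: convex.

convex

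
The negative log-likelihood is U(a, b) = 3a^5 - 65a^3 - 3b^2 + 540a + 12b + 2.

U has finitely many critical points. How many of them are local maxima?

2

U separates as a function of a plus a function of b, so ∇U=0 decouples.
∂U/∂a = 15(a - 3)(a - 2)(a + 2)(a + 3) = 0 at a ∈ {-3, -2, 2, 3}; ∂U/∂b = -6(b - 2) = 0 at b ∈ {2}.
The Hessian is diagonal: diag(U_aa, U_bb). Second derivatives: U_aa(-3)=-450, U_aa(-2)=300, U_aa(2)=-300, U_aa(3)=450; U_bb(2)=-6.
Local maxima occur where both diagonal entries negative: (-3, 2), (2, 2). Count: 2.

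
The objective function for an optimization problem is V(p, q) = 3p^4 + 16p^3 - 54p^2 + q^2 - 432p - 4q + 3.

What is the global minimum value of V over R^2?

-1108

V(p,q) separates as A(p) + B(q) + 3, so its minimum is min A + min B + 3.
A'(p) = 12(p - 3)(p + 3)(p + 4) vanishes at p ∈ {-4, -3, 3}; B'(q) = 2q - 4 vanishes at q ∈ {2}.
Local minima of A (where A''>0): A(-4)=608, A(3)=-1107. Local minima of B: B(2)=-4.
So the global minimum of V is A(3) + B(2) + 3 = -1107 − 4 + 3 = -1108, attained at (3, 2).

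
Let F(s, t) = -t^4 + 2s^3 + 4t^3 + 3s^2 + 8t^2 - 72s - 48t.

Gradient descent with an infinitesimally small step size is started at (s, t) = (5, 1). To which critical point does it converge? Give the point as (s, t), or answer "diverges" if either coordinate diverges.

F is separable, so gradient descent decouples: s follows -∂F/∂s, t follows -∂F/∂t.
∂F/∂s = 6(s - 3)(s + 4); at s=5 this is 108, so s decreases.
∂F/∂t = -4(t - 3)(t - 2)(t + 2); at t=1 this is -24, so t increases.
s converges to its nearest critical value 3 (a local min of the s-part); t converges to 2. The iterate converges to (3, 2).

(3, 2)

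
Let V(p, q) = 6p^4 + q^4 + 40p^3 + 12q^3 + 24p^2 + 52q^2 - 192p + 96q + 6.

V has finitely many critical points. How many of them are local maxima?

1

V separates as a function of p plus a function of q, so ∇V=0 decouples.
∂V/∂p = 24(p - 1)(p + 2)(p + 4) = 0 at p ∈ {-4, -2, 1}; ∂V/∂q = 4(q + 2)(q + 3)(q + 4) = 0 at q ∈ {-4, -3, -2}.
The Hessian is diagonal: diag(V_pp, V_qq). Second derivatives: V_pp(-4)=240, V_pp(-2)=-144, V_pp(1)=360; V_qq(-4)=8, V_qq(-3)=-4, V_qq(-2)=8.
Local maxima occur where both diagonal entries negative: (-2, -3). Count: 1.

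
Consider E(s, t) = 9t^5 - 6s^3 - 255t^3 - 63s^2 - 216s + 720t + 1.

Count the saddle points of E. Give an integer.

E separates as a function of s plus a function of t, so ∇E=0 decouples.
∂E/∂s = -18(s + 3)(s + 4) = 0 at s ∈ {-4, -3}; ∂E/∂t = 45(t - 4)(t - 1)(t + 1)(t + 4) = 0 at t ∈ {-4, -1, 1, 4}.
The Hessian is diagonal: diag(E_ss, E_tt). Second derivatives: E_ss(-4)=18, E_ss(-3)=-18; E_tt(-4)=-5400, E_tt(-1)=1350, E_tt(1)=-1350, E_tt(4)=5400.
Saddle points occur where the two diagonal entries have opposite signs: (-4, -4), (-4, 1), (-3, -1), (-3, 4). Count: 4.

4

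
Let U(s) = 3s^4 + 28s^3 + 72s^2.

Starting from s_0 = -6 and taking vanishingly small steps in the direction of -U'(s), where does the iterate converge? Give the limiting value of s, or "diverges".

U'(s) = 12s(s + 3)(s + 4), so U'(-6) = -432.
Gradient descent moves in the -U' direction, i.e. s is increasing.
The nearest critical point in that direction is s = -4, where U'' = 48 > 0 (a local minimum). The iterate converges there.

-4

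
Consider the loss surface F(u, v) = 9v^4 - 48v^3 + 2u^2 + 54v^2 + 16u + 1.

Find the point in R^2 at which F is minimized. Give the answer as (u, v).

(-4, 3)

F(u,v) separates as P(u) + Q(v) + 1, so its minimum is min P + min Q + 1.
P'(u) = 4u + 16 vanishes at u ∈ {-4}; Q'(v) = 36v(v - 3)(v - 1) vanishes at v ∈ {0, 1, 3}.
Local minima of P (where P''>0): P(-4)=-32. Local minima of Q: Q(0)=0, Q(3)=-81.
So the global minimum of F is P(-4) + Q(3) + 1 = -32 − 81 + 1 = -112, attained at (-4, 3).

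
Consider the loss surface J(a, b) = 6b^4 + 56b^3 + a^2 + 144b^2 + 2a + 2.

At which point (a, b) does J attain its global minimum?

J(a,b) separates as P(a) + Q(b) + 2, so its minimum is min P + min Q + 2.
P'(a) = 2a + 2 vanishes at a ∈ {-1}; Q'(b) = 24b(b + 3)(b + 4) vanishes at b ∈ {-4, -3, 0}.
Local minima of P (where P''>0): P(-1)=-1. Local minima of Q: Q(-4)=256, Q(0)=0.
So the global minimum of J is P(-1) + Q(0) + 2 = -1 + 0 + 2 = 1, attained at (-1, 0).

(-1, 0)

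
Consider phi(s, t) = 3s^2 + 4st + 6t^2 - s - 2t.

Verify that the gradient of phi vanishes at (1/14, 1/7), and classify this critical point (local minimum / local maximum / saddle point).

∇phi = (6s + 4t - 1, 4s + 12t - 2); substituting (1/14, 1/7) gives ∇phi = (0, 0), so (1/14, 1/7) is indeed a critical point.
The Hessian of phi is constant: H = [[6, 4], [4, 12]].
det(H) = 6·12 − 4² = 56.
det(H) > 0 and tr(H) = 18 > 0, so H is positive definite and the point is a local minimum.

local minimum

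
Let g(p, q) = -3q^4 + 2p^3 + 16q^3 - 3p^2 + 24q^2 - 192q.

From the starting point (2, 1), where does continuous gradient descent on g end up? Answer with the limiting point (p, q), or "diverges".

(1, 2)

g is separable, so gradient descent decouples: p follows -∂g/∂p, q follows -∂g/∂q.
∂g/∂p = 6p(p - 1); at p=2 this is 12, so p decreases.
∂g/∂q = -12(q - 4)(q - 2)(q + 2); at q=1 this is -108, so q increases.
p converges to its nearest critical value 1 (a local min of the p-part); q converges to 2. The iterate converges to (1, 2).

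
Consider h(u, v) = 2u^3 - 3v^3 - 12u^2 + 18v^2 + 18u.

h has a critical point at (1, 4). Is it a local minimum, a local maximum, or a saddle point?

The mixed partial ∂²h/∂u∂v is 0, so the Hessian at any point is diag(h_uu, h_vv) = diag(12(u - 2), 18(-v + 2)).
At (1, 4): H = diag(-12, -36).
Both eigenvalues are negative, so H is negative definite: a local maximum.

local maximum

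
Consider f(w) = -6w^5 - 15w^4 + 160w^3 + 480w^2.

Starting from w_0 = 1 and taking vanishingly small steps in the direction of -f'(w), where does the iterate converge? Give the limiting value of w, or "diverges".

f'(w) = -30w(w - 4)(w + 2)(w + 4), so f'(1) = 1350.
Gradient descent moves in the -f' direction, i.e. w is decreasing.
The nearest critical point in that direction is w = 0, where f'' = 960 > 0 (a local minimum). The iterate converges there.

0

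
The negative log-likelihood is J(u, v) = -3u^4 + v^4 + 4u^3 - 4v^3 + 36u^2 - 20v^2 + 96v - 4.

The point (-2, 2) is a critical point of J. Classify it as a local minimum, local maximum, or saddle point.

local maximum

The mixed partial ∂²J/∂u∂v is 0, so the Hessian at any point is diag(J_uu, J_vv) = diag(12(-3u^2 + 2u + 6), 4(3v^2 - 6v - 10)).
At (-2, 2): H = diag(-120, -40).
Both eigenvalues are negative, so H is negative definite: a local maximum.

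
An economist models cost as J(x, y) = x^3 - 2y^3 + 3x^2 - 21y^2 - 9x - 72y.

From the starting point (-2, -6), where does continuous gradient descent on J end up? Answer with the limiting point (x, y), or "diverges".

(1, -4)

J is separable, so gradient descent decouples: x follows -∂J/∂x, y follows -∂J/∂y.
∂J/∂x = 3(x - 1)(x + 3); at x=-2 this is -9, so x increases.
∂J/∂y = -6(y + 3)(y + 4); at y=-6 this is -36, so y increases.
x converges to its nearest critical value 1 (a local min of the x-part); y converges to -4. The iterate converges to (1, -4).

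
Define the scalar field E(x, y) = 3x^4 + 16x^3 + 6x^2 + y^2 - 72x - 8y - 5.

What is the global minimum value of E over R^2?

-68

E(x,y) separates as P(x) + Q(y) − 5, so its minimum is min P + min Q − 5.
P'(x) = 12(x - 1)(x + 2)(x + 3) vanishes at x ∈ {-3, -2, 1}; Q'(y) = 2y - 8 vanishes at y ∈ {4}.
Local minima of P (where P''>0): P(-3)=81, P(1)=-47. Local minima of Q: Q(4)=-16.
So the global minimum of E is P(1) + Q(4) − 5 = -47 − 16 − 5 = -68, attained at (1, 4).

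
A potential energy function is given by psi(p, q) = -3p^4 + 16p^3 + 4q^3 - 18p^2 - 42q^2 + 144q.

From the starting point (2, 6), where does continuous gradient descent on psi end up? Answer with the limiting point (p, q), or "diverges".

psi is separable, so gradient descent decouples: p follows -∂psi/∂p, q follows -∂psi/∂q.
∂psi/∂p = -12p(p - 3)(p - 1); at p=2 this is 24, so p decreases.
∂psi/∂q = 12(q - 4)(q - 3); at q=6 this is 72, so q decreases.
p converges to its nearest critical value 1 (a local min of the p-part); q converges to 4. The iterate converges to (1, 4).

(1, 4)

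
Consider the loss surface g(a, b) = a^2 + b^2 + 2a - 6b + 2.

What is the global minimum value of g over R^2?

-8

g(a,b) separates as P(a) + Q(b) + 2, so its minimum is min P + min Q + 2.
P'(a) = 2a + 2 vanishes at a ∈ {-1}; Q'(b) = 2b - 6 vanishes at b ∈ {3}.
Local minima of P (where P''>0): P(-1)=-1. Local minima of Q: Q(3)=-9.
So the global minimum of g is P(-1) + Q(3) + 2 = -1 − 9 + 2 = -8, attained at (-1, 3).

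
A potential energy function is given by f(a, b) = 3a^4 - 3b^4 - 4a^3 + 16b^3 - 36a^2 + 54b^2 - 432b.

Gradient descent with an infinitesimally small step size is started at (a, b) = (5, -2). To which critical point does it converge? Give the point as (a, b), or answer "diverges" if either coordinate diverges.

f is separable, so gradient descent decouples: a follows -∂f/∂a, b follows -∂f/∂b.
∂f/∂a = 12a(a - 3)(a + 2); at a=5 this is 840, so a decreases.
∂f/∂b = -12(b - 4)(b - 3)(b + 3); at b=-2 this is -360, so b increases.
a converges to its nearest critical value 3 (a local min of the a-part); b converges to 3. The iterate converges to (3, 3).

(3, 3)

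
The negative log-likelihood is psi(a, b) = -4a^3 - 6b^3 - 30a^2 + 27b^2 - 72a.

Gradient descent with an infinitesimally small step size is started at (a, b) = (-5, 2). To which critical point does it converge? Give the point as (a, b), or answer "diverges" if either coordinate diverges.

psi is separable, so gradient descent decouples: a follows -∂psi/∂a, b follows -∂psi/∂b.
∂psi/∂a = -12(a + 2)(a + 3); at a=-5 this is -72, so a increases.
∂psi/∂b = -18b(b - 3); at b=2 this is 36, so b decreases.
a converges to its nearest critical value -3 (a local min of the a-part); b converges to 0. The iterate converges to (-3, 0).

(-3, 0)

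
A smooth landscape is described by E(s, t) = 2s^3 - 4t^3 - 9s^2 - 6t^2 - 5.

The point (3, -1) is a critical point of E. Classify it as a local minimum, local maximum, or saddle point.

The mixed partial ∂²E/∂s∂t is 0, so the Hessian at any point is diag(E_ss, E_tt) = diag(6(2s - 3), -12(2t + 1)).
At (3, -1): H = diag(18, 12).
Both eigenvalues are positive, so H is positive definite: a local minimum.

local minimum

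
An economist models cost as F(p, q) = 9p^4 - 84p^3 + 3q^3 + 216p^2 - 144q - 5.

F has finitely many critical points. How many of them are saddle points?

3

F separates as a function of p plus a function of q, so ∇F=0 decouples.
∂F/∂p = 36p(p - 4)(p - 3) = 0 at p ∈ {0, 3, 4}; ∂F/∂q = 9(q - 4)(q + 4) = 0 at q ∈ {-4, 4}.
The Hessian is diagonal: diag(F_pp, F_qq). Second derivatives: F_pp(0)=432, F_pp(3)=-108, F_pp(4)=144; F_qq(-4)=-72, F_qq(4)=72.
Saddle points occur where the two diagonal entries have opposite signs: (0, -4), (3, 4), (4, -4). Count: 3.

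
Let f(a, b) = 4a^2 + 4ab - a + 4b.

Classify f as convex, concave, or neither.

f is quadratic, so its Hessian is the constant matrix H = [[8, 4], [4, 0]].
det(H) = -16, tr(H) = 8.
det(H) < 0, so H is indefinite: neither convex nor concave.

neither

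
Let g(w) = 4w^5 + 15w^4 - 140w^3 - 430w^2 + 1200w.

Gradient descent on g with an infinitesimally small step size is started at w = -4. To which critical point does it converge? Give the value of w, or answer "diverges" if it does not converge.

-3

g'(w) = 20(w - 4)(w - 1)(w + 3)(w + 5), so g'(-4) = -800.
Gradient descent moves in the -g' direction, i.e. w is increasing.
The nearest critical point in that direction is w = -3, where g'' = 1120 > 0 (a local minimum). The iterate converges there.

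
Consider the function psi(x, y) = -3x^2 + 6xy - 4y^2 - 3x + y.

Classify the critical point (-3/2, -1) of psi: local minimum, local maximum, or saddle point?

The Hessian of psi is constant: H = [[-6, 6], [6, -8]].
det(H) = (-6)·(-8) − 6² = 12.
det(H) > 0 and tr(H) = -14 < 0, so H is negative definite and the point is a local maximum.

local maximum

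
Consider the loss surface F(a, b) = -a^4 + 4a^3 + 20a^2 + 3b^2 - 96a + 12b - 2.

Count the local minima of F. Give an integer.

1

F separates as a function of a plus a function of b, so ∇F=0 decouples.
∂F/∂a = -4(a - 4)(a - 2)(a + 3) = 0 at a ∈ {-3, 2, 4}; ∂F/∂b = 6(b + 2) = 0 at b ∈ {-2}.
The Hessian is diagonal: diag(F_aa, F_bb). Second derivatives: F_aa(-3)=-140, F_aa(2)=40, F_aa(4)=-56; F_bb(-2)=6.
Local minima occur where both diagonal entries positive: (2, -2). Count: 1.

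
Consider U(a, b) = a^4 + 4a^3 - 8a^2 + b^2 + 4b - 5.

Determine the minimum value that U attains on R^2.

-137

U(a,b) separates as P(a) + Q(b) − 5, so its minimum is min P + min Q − 5.
P'(a) = 4a(a - 1)(a + 4) vanishes at a ∈ {-4, 0, 1}; Q'(b) = 2b + 4 vanishes at b ∈ {-2}.
Local minima of P (where P''>0): P(-4)=-128, P(1)=-3. Local minima of Q: Q(-2)=-4.
So the global minimum of U is P(-4) + Q(-2) − 5 = -128 − 4 − 5 = -137, attained at (-4, -2).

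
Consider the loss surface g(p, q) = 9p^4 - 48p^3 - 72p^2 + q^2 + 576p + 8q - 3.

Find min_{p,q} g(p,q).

-931

g(p,q) separates as A(p) + B(q) − 3, so its minimum is min A + min B − 3.
A'(p) = 36(p - 4)(p - 2)(p + 2) vanishes at p ∈ {-2, 2, 4}; B'(q) = 2q + 8 vanishes at q ∈ {-4}.
Local minima of A (where A''>0): A(-2)=-912, A(4)=384. Local minima of B: B(-4)=-16.
So the global minimum of g is A(-2) + B(-4) − 3 = -912 − 16 − 3 = -931, attained at (-2, -4).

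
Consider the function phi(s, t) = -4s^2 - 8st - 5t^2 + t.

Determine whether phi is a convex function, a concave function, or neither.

phi is quadratic, so its Hessian is the constant matrix H = [[-8, -8], [-8, -10]].
det(H) = 16, tr(H) = -18.
det(H) > 0 and tr(H) < 0, so H is negative definite everywhere: concave.

concave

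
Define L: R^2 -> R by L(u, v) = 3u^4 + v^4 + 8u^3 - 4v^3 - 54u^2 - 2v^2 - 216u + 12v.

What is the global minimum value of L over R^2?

L(u,v) separates as P(u) + Q(v), so its minimum is min P + min Q.
P'(u) = 12(u - 3)(u + 2)(u + 3) vanishes at u ∈ {-3, -2, 3}; Q'(v) = 4(v - 3)(v - 1)(v + 1) vanishes at v ∈ {-1, 1, 3}.
Local minima of P (where P''>0): P(-3)=189, P(3)=-675. Local minima of Q: Q(-1)=-9, Q(3)=-9.
So the global minimum of L is P(3) + Q(-1) = -675 − 9 = -684, attained at (3, -1).

-684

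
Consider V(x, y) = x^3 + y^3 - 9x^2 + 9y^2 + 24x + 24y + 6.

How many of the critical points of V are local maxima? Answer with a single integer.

1

V separates as a function of x plus a function of y, so ∇V=0 decouples.
∂V/∂x = 3(x - 4)(x - 2) = 0 at x ∈ {2, 4}; ∂V/∂y = 3(y + 2)(y + 4) = 0 at y ∈ {-4, -2}.
The Hessian is diagonal: diag(V_xx, V_yy). Second derivatives: V_xx(2)=-6, V_xx(4)=6; V_yy(-4)=-6, V_yy(-2)=6.
Local maxima occur where both diagonal entries negative: (2, -4). Count: 1.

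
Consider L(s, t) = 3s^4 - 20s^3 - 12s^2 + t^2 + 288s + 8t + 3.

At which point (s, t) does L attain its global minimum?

L(s,t) separates as P(s) + Q(t) + 3, so its minimum is min P + min Q + 3.
P'(s) = 12(s - 4)(s - 3)(s + 2) vanishes at s ∈ {-2, 3, 4}; Q'(t) = 2(t + 4) vanishes at t ∈ {-4}.
Local minima of P (where P''>0): P(-2)=-416, P(4)=448. Local minima of Q: Q(-4)=-16.
So the global minimum of L is P(-2) + Q(-4) + 3 = -416 − 16 + 3 = -429, attained at (-2, -4).

(-2, -4)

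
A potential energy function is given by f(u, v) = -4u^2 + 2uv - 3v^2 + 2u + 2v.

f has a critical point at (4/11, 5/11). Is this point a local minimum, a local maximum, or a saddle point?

The Hessian of f is constant: H = [[-8, 2], [2, -6]].
det(H) = (-8)·(-6) − 2² = 44.
det(H) > 0 and tr(H) = -14 < 0, so H is negative definite and the point is a local maximum.

local maximum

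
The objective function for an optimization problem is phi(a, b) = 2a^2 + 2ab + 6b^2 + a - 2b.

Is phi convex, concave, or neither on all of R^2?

phi is quadratic, so its Hessian is the constant matrix H = [[4, 2], [2, 12]].
det(H) = 44, tr(H) = 16.
det(H) > 0 and tr(H) > 0, so H is positive definite everywhere: convex.

convex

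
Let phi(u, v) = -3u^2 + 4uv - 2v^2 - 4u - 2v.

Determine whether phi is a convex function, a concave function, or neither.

concave

phi is quadratic, so its Hessian is the constant matrix H = [[-6, 4], [4, -4]].
det(H) = 8, tr(H) = -10.
det(H) > 0 and tr(H) < 0, so H is negative definite everywhere: concave.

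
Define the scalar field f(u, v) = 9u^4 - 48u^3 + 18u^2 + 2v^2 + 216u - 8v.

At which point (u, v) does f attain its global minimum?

(-1, 2)

f(u,v) separates as P(u) + Q(v), so its minimum is min P + min Q.
P'(u) = 36(u - 3)(u - 2)(u + 1) vanishes at u ∈ {-1, 2, 3}; Q'(v) = 4v - 8 vanishes at v ∈ {2}.
Local minima of P (where P''>0): P(-1)=-141, P(3)=243. Local minima of Q: Q(2)=-8.
So the global minimum of f is P(-1) + Q(2) = -141 − 8 = -149, attained at (-1, 2).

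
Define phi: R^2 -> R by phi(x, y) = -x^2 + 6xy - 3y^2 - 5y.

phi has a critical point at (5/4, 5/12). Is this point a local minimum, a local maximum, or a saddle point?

The Hessian of phi is constant: H = [[-2, 6], [6, -6]].
det(H) = (-2)·(-6) − 6² = -24.
Since det(H) < 0, H is indefinite and the critical point is a saddle point.

saddle point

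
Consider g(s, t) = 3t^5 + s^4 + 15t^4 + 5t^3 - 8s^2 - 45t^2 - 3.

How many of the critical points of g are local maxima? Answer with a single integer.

2

g separates as a function of s plus a function of t, so ∇g=0 decouples.
∂g/∂s = 4s(s - 2)(s + 2) = 0 at s ∈ {-2, 0, 2}; ∂g/∂t = 15t(t - 1)(t + 2)(t + 3) = 0 at t ∈ {-3, -2, 0, 1}.
The Hessian is diagonal: diag(g_ss, g_tt). Second derivatives: g_ss(-2)=32, g_ss(0)=-16, g_ss(2)=32; g_tt(-3)=-180, g_tt(-2)=90, g_tt(0)=-90, g_tt(1)=180.
Local maxima occur where both diagonal entries negative: (0, -3), (0, 0). Count: 2.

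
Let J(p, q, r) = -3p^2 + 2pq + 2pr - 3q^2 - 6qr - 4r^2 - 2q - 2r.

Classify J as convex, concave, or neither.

concave

J is quadratic, so its Hessian is the constant matrix H = [[-6, 2, 2], [2, -6, -6], [2, -6, -8]].
Leading principal minors: -6, 32, -64.
Signs alternate −, +, − ⇒ H ≺ 0 ⇒ concave.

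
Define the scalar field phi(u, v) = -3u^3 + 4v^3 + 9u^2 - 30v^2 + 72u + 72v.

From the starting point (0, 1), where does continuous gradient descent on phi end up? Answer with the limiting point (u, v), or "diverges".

diverges

phi is separable, so gradient descent decouples: u follows -∂phi/∂u, v follows -∂phi/∂v.
∂phi/∂u = -9(u - 4)(u + 2); at u=0 this is 72, so u decreases.
∂phi/∂v = 12(v - 3)(v - 2); at v=1 this is 24, so v decreases.
The v-coordinate has no critical point in that direction and runs off to infinity.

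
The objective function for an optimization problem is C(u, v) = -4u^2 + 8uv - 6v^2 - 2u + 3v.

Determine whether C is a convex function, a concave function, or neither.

C is quadratic, so its Hessian is the constant matrix H = [[-8, 8], [8, -12]].
det(H) = 32, tr(H) = -20.
det(H) > 0 and tr(H) < 0, so H is negative definite everywhere: concave.

concave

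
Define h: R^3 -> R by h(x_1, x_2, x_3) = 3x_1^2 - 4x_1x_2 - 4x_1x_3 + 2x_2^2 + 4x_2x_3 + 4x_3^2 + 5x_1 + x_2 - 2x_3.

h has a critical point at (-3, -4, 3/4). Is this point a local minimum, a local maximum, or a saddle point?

local minimum

The Hessian is constant: H = [[6, -4, -4], [-4, 4, 4], [-4, 4, 8]].
Leading principal minors: Δ₁ = 6, Δ₂ = 8, Δ₃ = 32.
All leading minors are positive, so H is positive definite: a local minimum.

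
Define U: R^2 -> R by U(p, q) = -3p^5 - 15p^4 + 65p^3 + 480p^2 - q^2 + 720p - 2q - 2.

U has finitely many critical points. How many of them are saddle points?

U separates as a function of p plus a function of q, so ∇U=0 decouples.
∂U/∂p = -15(p - 4)(p + 1)(p + 3)(p + 4) = 0 at p ∈ {-4, -3, -1, 4}; ∂U/∂q = -2(q + 1) = 0 at q ∈ {-1}.
The Hessian is diagonal: diag(U_pp, U_qq). Second derivatives: U_pp(-4)=360, U_pp(-3)=-210, U_pp(-1)=450, U_pp(4)=-4200; U_qq(-1)=-2.
Saddle points occur where the two diagonal entries have opposite signs: (-4, -1), (-1, -1). Count: 2.

2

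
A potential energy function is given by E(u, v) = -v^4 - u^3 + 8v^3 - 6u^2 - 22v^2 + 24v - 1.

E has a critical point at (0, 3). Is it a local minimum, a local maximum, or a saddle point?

local maximum

The mixed partial ∂²E/∂u∂v is 0, so the Hessian at any point is diag(E_uu, E_vv) = diag(-6(u + 2), 4(-3v^2 + 12v - 11)).
At (0, 3): H = diag(-12, -8).
Both eigenvalues are negative, so H is negative definite: a local maximum.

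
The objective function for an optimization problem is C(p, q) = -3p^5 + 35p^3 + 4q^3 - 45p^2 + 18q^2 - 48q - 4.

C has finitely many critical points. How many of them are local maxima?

2

C separates as a function of p plus a function of q, so ∇C=0 decouples.
∂C/∂p = -15p(p - 2)(p - 1)(p + 3) = 0 at p ∈ {-3, 0, 1, 2}; ∂C/∂q = 12(q - 1)(q + 4) = 0 at q ∈ {-4, 1}.
The Hessian is diagonal: diag(C_pp, C_qq). Second derivatives: C_pp(-3)=900, C_pp(0)=-90, C_pp(1)=60, C_pp(2)=-150; C_qq(-4)=-60, C_qq(1)=60.
Local maxima occur where both diagonal entries negative: (0, -4), (2, -4). Count: 2.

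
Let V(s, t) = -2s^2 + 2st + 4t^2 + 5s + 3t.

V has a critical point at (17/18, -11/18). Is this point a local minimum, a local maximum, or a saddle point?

saddle point

The Hessian of V is constant: H = [[-4, 2], [2, 8]].
det(H) = (-4)·8 − 2² = -36.
Since det(H) < 0, H is indefinite and the critical point is a saddle point.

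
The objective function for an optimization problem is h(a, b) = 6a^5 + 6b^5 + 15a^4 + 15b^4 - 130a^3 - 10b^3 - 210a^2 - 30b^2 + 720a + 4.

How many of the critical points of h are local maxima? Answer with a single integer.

h separates as a function of a plus a function of b, so ∇h=0 decouples.
∂h/∂a = 30(a - 3)(a - 1)(a + 2)(a + 4) = 0 at a ∈ {-4, -2, 1, 3}; ∂h/∂b = 30b(b - 1)(b + 1)(b + 2) = 0 at b ∈ {-2, -1, 0, 1}.
The Hessian is diagonal: diag(h_aa, h_bb). Second derivatives: h_aa(-4)=-2100, h_aa(-2)=900, h_aa(1)=-900, h_aa(3)=2100; h_bb(-2)=-180, h_bb(-1)=60, h_bb(0)=-60, h_bb(1)=180.
Local maxima occur where both diagonal entries negative: (-4, -2), (-4, 0), (1, -2), (1, 0). Count: 4.

4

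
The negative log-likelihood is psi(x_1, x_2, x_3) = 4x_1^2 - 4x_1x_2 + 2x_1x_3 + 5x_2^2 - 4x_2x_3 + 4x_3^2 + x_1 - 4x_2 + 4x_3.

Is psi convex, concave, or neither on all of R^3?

convex

psi is quadratic, so its Hessian is the constant matrix H = [[8, -4, 2], [-4, 10, -4], [2, -4, 8]].
Leading principal minors: 8, 64, 408.
All positive ⇒ H ≻ 0 ⇒ convex.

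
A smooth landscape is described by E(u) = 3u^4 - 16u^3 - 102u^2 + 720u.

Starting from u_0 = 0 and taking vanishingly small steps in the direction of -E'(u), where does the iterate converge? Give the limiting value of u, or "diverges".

-4

E'(u) = 12(u - 5)(u - 3)(u + 4), so E'(0) = 720.
Gradient descent moves in the -E' direction, i.e. u is decreasing.
The nearest critical point in that direction is u = -4, where E'' = 756 > 0 (a local minimum). The iterate converges there.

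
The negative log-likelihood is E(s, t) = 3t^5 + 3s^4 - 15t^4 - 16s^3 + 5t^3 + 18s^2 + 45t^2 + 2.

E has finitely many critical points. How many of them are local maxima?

2

E separates as a function of s plus a function of t, so ∇E=0 decouples.
∂E/∂s = 12s(s - 3)(s - 1) = 0 at s ∈ {0, 1, 3}; ∂E/∂t = 15t(t - 3)(t - 2)(t + 1) = 0 at t ∈ {-1, 0, 2, 3}.
The Hessian is diagonal: diag(E_ss, E_tt). Second derivatives: E_ss(0)=36, E_ss(1)=-24, E_ss(3)=72; E_tt(-1)=-180, E_tt(0)=90, E_tt(2)=-90, E_tt(3)=180.
Local maxima occur where both diagonal entries negative: (1, -1), (1, 2). Count: 2.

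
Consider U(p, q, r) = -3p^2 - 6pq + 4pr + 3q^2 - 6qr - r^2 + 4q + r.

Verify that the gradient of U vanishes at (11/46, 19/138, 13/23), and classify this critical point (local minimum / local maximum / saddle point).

saddle point

∇U = (-6p - 6q + 4r, -6p + 6q - 6r + 4, 4p - 6q - 2r + 1); substituting (11/46, 19/138, 13/23) gives ∇U = (0, 0, 0), so (11/46, 19/138, 13/23) is indeed a critical point.
The Hessian is constant: H = [[-6, -6, 4], [-6, 6, -6], [4, -6, -2]].
Leading principal minors: Δ₁ = -6, Δ₂ = -72, Δ₃ = 552.
The minors fit neither the all-positive nor the alternating-sign pattern, so H is indefinite: a saddle point.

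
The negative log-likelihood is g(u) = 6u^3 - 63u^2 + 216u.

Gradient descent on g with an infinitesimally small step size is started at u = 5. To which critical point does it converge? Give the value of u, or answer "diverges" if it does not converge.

4

g'(u) = 18(u - 4)(u - 3), so g'(5) = 36.
Gradient descent moves in the -g' direction, i.e. u is decreasing.
The nearest critical point in that direction is u = 4, where g'' = 18 > 0 (a local minimum). The iterate converges there.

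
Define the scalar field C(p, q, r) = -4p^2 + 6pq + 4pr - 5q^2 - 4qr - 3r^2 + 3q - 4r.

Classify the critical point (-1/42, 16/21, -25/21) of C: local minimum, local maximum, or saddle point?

The Hessian is constant: H = [[-8, 6, 4], [6, -10, -4], [4, -4, -6]].
Leading principal minors: Δ₁ = -8, Δ₂ = 44, Δ₃ = -168.
The minors alternate sign starting negative (−, +, −), so H is negative definite: a local maximum.

local maximum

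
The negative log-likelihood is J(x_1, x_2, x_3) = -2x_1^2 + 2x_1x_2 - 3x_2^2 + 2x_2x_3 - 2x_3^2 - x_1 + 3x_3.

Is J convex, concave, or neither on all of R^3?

J is quadratic, so its Hessian is the constant matrix H = [[-4, 2, 0], [2, -6, 2], [0, 2, -4]].
Leading principal minors: -4, 20, -64.
Signs alternate −, +, − ⇒ H ≺ 0 ⇒ concave.

concave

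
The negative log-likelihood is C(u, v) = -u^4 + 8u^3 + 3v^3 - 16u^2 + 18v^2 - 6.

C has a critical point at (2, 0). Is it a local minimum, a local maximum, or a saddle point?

local minimum

The mixed partial ∂²C/∂u∂v is 0, so the Hessian at any point is diag(C_uu, C_vv) = diag(4(-3u^2 + 12u - 8), 18(v + 2)).
At (2, 0): H = diag(16, 36).
Both eigenvalues are positive, so H is positive definite: a local minimum.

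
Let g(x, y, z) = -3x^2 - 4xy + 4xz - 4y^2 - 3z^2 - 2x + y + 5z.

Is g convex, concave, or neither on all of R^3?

g is quadratic, so its Hessian is the constant matrix H = [[-6, -4, 4], [-4, -8, 0], [4, 0, -6]].
Leading principal minors: -6, 32, -64.
Signs alternate −, +, − ⇒ H ≺ 0 ⇒ concave.

concave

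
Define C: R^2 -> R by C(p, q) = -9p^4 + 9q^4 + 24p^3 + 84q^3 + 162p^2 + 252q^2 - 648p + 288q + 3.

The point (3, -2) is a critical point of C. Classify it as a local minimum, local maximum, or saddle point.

local maximum

The mixed partial ∂²C/∂p∂q is 0, so the Hessian at any point is diag(C_pp, C_qq) = diag(36(-3p^2 + 4p + 9), 36(3q^2 + 14q + 14)).
At (3, -2): H = diag(-216, -72).
Both eigenvalues are negative, so H is negative definite: a local maximum.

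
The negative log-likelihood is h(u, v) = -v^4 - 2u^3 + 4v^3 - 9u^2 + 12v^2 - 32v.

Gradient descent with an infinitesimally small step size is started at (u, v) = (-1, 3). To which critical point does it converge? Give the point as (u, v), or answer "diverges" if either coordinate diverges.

(-3, 1)

h is separable, so gradient descent decouples: u follows -∂h/∂u, v follows -∂h/∂v.
∂h/∂u = -6u(u + 3); at u=-1 this is 12, so u decreases.
∂h/∂v = -4(v - 4)(v - 1)(v + 2); at v=3 this is 40, so v decreases.
u converges to its nearest critical value -3 (a local min of the u-part); v converges to 1. The iterate converges to (-3, 1).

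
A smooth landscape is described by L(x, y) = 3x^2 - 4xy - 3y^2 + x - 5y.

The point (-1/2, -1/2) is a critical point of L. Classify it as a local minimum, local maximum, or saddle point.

The Hessian of L is constant: H = [[6, -4], [-4, -6]].
det(H) = 6·(-6) − (-4)² = -52.
Since det(H) < 0, H is indefinite and the critical point is a saddle point.

saddle point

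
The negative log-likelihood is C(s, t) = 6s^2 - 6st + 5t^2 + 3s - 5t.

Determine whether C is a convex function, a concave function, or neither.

C is quadratic, so its Hessian is the constant matrix H = [[12, -6], [-6, 10]].
det(H) = 84, tr(H) = 22.
det(H) > 0 and tr(H) > 0, so H is positive definite everywhere: convex.

convex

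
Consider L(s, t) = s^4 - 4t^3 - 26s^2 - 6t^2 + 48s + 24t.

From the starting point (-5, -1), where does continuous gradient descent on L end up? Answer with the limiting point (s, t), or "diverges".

(-4, -2)

L is separable, so gradient descent decouples: s follows -∂L/∂s, t follows -∂L/∂t.
∂L/∂s = 4(s - 3)(s - 1)(s + 4); at s=-5 this is -192, so s increases.
∂L/∂t = -12(t - 1)(t + 2); at t=-1 this is 24, so t decreases.
s converges to its nearest critical value -4 (a local min of the s-part); t converges to -2. The iterate converges to (-4, -2).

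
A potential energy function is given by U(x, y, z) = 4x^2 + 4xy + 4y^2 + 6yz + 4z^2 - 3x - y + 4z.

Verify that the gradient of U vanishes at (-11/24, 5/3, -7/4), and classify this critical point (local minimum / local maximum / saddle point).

local minimum

∇U = (8x + 4y - 3, 4x + 8y + 6z - 1, 6y + 8z + 4); substituting (-11/24, 5/3, -7/4) gives ∇U = (0, 0, 0), so (-11/24, 5/3, -7/4) is indeed a critical point.
The Hessian is constant: H = [[8, 4, 0], [4, 8, 6], [0, 6, 8]].
Leading principal minors: Δ₁ = 8, Δ₂ = 48, Δ₃ = 96.
All leading minors are positive, so H is positive definite: a local minimum.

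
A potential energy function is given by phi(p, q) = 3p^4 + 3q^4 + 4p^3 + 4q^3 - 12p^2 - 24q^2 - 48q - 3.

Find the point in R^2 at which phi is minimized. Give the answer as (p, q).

phi(p,q) separates as A(p) + B(q) − 3, so its minimum is min A + min B − 3.
A'(p) = 12p(p - 1)(p + 2) vanishes at p ∈ {-2, 0, 1}; B'(q) = 12(q - 2)(q + 1)(q + 2) vanishes at q ∈ {-2, -1, 2}.
Local minima of A (where A''>0): A(-2)=-32, A(1)=-5. Local minima of B: B(-2)=16, B(2)=-112.
So the global minimum of phi is A(-2) + B(2) − 3 = -32 − 112 − 3 = -147, attained at (-2, 2).

(-2, 2)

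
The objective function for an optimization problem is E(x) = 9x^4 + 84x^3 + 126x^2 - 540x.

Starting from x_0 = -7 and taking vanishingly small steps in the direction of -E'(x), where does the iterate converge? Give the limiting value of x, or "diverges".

-5

E'(x) = 36(x - 1)(x + 3)(x + 5), so E'(-7) = -2304.
Gradient descent moves in the -E' direction, i.e. x is increasing.
The nearest critical point in that direction is x = -5, where E'' = 432 > 0 (a local minimum). The iterate converges there.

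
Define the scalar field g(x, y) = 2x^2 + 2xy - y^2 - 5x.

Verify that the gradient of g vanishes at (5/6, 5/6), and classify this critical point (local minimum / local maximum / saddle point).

saddle point

∇g = (4x + 2y - 5, 2x - 2y); substituting (5/6, 5/6) gives ∇g = (0, 0), so (5/6, 5/6) is indeed a critical point.
The Hessian of g is constant: H = [[4, 2], [2, -2]].
det(H) = 4·(-2) − 2² = -12.
Since det(H) < 0, H is indefinite and the critical point is a saddle point.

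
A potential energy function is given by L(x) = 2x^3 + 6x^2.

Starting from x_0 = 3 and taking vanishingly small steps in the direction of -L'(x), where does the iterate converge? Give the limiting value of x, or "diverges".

0

L'(x) = 6x(x + 2), so L'(3) = 90.
Gradient descent moves in the -L' direction, i.e. x is decreasing.
The nearest critical point in that direction is x = 0, where L'' = 12 > 0 (a local minimum). The iterate converges there.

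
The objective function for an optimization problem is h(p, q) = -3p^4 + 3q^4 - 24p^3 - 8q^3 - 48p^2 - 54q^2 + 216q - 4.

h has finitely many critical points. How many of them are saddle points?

h separates as a function of p plus a function of q, so ∇h=0 decouples.
∂h/∂p = -12p(p + 2)(p + 4) = 0 at p ∈ {-4, -2, 0}; ∂h/∂q = 12(q - 3)(q - 2)(q + 3) = 0 at q ∈ {-3, 2, 3}.
The Hessian is diagonal: diag(h_pp, h_qq). Second derivatives: h_pp(-4)=-96, h_pp(-2)=48, h_pp(0)=-96; h_qq(-3)=360, h_qq(2)=-60, h_qq(3)=72.
Saddle points occur where the two diagonal entries have opposite signs: (-4, -3), (-4, 3), (-2, 2), (0, -3), (0, 3). Count: 5.

5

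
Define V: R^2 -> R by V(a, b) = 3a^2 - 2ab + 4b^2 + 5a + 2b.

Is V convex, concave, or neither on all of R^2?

convex

V is quadratic, so its Hessian is the constant matrix H = [[6, -2], [-2, 8]].
det(H) = 44, tr(H) = 14.
det(H) > 0 and tr(H) > 0, so H is positive definite everywhere: convex.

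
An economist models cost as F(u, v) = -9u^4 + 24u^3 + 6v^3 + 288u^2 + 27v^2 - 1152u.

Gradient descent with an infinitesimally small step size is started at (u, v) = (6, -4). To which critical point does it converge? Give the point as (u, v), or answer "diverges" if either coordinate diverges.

diverges

F is separable, so gradient descent decouples: u follows -∂F/∂u, v follows -∂F/∂v.
∂F/∂u = -36(u - 4)(u - 2)(u + 4); at u=6 this is -2880, so u increases.
∂F/∂v = 18v(v + 3); at v=-4 this is 72, so v decreases.
The u-coordinate has no critical point in that direction and runs off to infinity.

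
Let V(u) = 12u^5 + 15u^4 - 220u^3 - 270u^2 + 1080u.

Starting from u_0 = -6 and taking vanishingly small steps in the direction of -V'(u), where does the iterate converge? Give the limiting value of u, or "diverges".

V'(u) = 60(u - 3)(u - 1)(u + 2)(u + 3), so V'(-6) = 45360.
Gradient descent moves in the -V' direction, i.e. u is decreasing.
There is no critical point below u=-6, and V' keeps the same sign, so the iterate runs off to −∞.

diverges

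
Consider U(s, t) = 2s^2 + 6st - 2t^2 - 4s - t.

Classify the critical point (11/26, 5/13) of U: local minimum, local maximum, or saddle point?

saddle point

The Hessian of U is constant: H = [[4, 6], [6, -4]].
det(H) = 4·(-4) − 6² = -52.
Since det(H) < 0, H is indefinite and the critical point is a saddle point.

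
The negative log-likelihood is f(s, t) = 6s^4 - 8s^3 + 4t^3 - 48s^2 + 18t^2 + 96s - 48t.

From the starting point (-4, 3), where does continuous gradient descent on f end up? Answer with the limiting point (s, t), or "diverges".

(-2, 1)

f is separable, so gradient descent decouples: s follows -∂f/∂s, t follows -∂f/∂t.
∂f/∂s = 24(s - 2)(s - 1)(s + 2); at s=-4 this is -1440, so s increases.
∂f/∂t = 12(t - 1)(t + 4); at t=3 this is 168, so t decreases.
s converges to its nearest critical value -2 (a local min of the s-part); t converges to 1. The iterate converges to (-2, 1).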